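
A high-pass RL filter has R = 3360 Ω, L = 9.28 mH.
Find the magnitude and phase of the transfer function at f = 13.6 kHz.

Step 1 — Angular frequency: ω = 2π·1.36e+04 = 8.545e+04 rad/s.
Step 2 — Transfer function: H(jω) = jωL/(R + jωL).
Step 3 — Numerator jωL = j·793; denominator R + jωL = 3360 + j793.
Step 4 — H = 0.05276 + j0.2236.
Step 5 — Magnitude: |H| = 0.2297 (-12.8 dB); phase: φ = 76.7°.

|H| = 0.2297 (-12.8 dB), φ = 76.7°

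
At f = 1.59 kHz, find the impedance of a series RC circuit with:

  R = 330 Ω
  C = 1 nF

Step 1 — Angular frequency: ω = 2π·f = 2π·1590 = 9990 rad/s.
Step 2 — Component impedances:
  R: Z = R = 330 Ω
  C: Z = 1/(jωC) = -j/(ω·C) = 0 - j1.001e+05 Ω
Step 3 — Series combination: Z_total = R + C = 330 - j1.001e+05 Ω = 1.001e+05∠-89.8° Ω.

Z = 330 - j1.001e+05 Ω = 1.001e+05∠-89.8° Ω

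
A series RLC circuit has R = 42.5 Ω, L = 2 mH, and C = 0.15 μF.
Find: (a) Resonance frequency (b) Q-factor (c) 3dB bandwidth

Step 1 — Resonance condition Im(Z)=0 gives ω₀ = 1/√(LC).
Step 2 — ω₀ = 1/√(0.002·1.5e-07) = 5.774e+04 rad/s.
Step 3 — f₀ = ω₀/(2π) = 9189 Hz.
Step 4 — Series Q: Q = ω₀L/R = 5.774e+04·0.002/42.5 = 2.717.
Step 5 — 3dB bandwidth: Δω = ω₀/Q = 2.125e+04 rad/s; BW = Δω/(2π) = 3382 Hz.

(a) f₀ = 9189 Hz  (b) Q = 2.717  (c) BW = 3382 Hz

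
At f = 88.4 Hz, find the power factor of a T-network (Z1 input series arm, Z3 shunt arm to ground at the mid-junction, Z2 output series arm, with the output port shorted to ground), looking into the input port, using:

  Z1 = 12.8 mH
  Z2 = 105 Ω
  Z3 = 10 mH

Step 1 — Angular frequency: ω = 2π·f = 2π·88.4 = 555.4 rad/s.
Step 2 — Component impedances:
  Z1: Z = jωL = j·555.4·0.0128 = 0 + j7.11 Ω
  Z2: Z = R = 105 Ω
  Z3: Z = jωL = j·555.4·0.01 = 0 + j5.554 Ω
Step 3 — With the output port shorted to ground, the output series arm Z2 runs from the junction to ground; the shunt arm Z3 also runs from the junction to ground. They appear in parallel: Z3 || Z2 = 0.293 + j5.539 Ω.
Step 4 — Series with input arm Z1: Z_in = Z1 + (Z3 || Z2) = 0.293 + j12.65 Ω = 12.65∠88.7° Ω.
Step 5 — Power factor: PF = cos(φ) = Re(Z)/|Z| = 0.293/12.65 = 0.02316.
Step 6 — Type: Im(Z) = 12.65 ⇒ lagging (phase φ = 88.7°).

PF = 0.02316 (lagging, φ = 88.7°)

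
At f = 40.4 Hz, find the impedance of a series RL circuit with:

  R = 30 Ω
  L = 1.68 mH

Step 1 — Angular frequency: ω = 2π·f = 2π·40.4 = 253.8 rad/s.
Step 2 — Component impedances:
  R: Z = R = 30 Ω
  L: Z = jωL = j·253.8·0.00168 = 0 + j0.4265 Ω
Step 3 — Series combination: Z_total = R + L = 30 + j0.4265 Ω = 30∠0.8° Ω.

Z = 30 + j0.4265 Ω = 30∠0.8° Ω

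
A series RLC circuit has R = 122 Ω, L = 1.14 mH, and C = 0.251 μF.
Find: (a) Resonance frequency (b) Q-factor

Step 1 — Resonance condition Im(Z)=0 gives ω₀ = 1/√(LC).
Step 2 — ω₀ = 1/√(0.00114·2.51e-07) = 5.912e+04 rad/s.
Step 3 — f₀ = ω₀/(2π) = 9409 Hz.
Step 4 — Series Q: Q = ω₀L/R = 5.912e+04·0.00114/122 = 0.5524.

(a) f₀ = 9409 Hz  (b) Q = 0.5524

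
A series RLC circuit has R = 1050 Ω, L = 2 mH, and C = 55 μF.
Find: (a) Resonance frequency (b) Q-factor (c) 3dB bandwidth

Step 1 — Resonance condition Im(Z)=0 gives ω₀ = 1/√(LC).
Step 2 — ω₀ = 1/√(0.002·5.5e-05) = 3015 rad/s.
Step 3 — f₀ = ω₀/(2π) = 479.9 Hz.
Step 4 — Series Q: Q = ω₀L/R = 3015·0.002/1050 = 0.005743.
Step 5 — 3dB bandwidth: Δω = ω₀/Q = 5.25e+05 rad/s; BW = Δω/(2π) = 8.356e+04 Hz.

(a) f₀ = 479.9 Hz  (b) Q = 0.005743  (c) BW = 8.356e+04 Hz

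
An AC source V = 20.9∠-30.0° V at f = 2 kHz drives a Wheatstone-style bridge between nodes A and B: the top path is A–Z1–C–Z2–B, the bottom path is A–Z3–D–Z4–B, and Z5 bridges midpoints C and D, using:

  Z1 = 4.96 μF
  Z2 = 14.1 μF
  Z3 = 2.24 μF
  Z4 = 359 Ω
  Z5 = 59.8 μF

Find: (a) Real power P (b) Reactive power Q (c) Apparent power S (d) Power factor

Step 1 — Angular frequency: ω = 2π·f = 2π·2000 = 1.257e+04 rad/s.
Step 2 — Component impedances:
  Z1: Z = 1/(jωC) = -j/(ω·C) = 0 - j16.04 Ω
  Z2: Z = 1/(jωC) = -j/(ω·C) = 0 - j5.644 Ω
  Z3: Z = 1/(jωC) = -j/(ω·C) = 0 - j35.53 Ω
  Z4: Z = R = 359 Ω
  Z5: Z = 1/(jωC) = -j/(ω·C) = 0 - j1.331 Ω
Step 3 — Bridge requires nodal analysis (the Z5 bridge couples midpoints C and D, so the two paths cannot be reduced to a simple series/parallel combination). Setting node B to ground and injecting 1 A at node A, the 3-node admittance system at A, C, D solves to V_A = Z_AB = 0.1018 - j16.82 Ω = 16.82∠-89.7° Ω.
Step 4 — Source phasor: V = 20.9∠-30.0° V = 18.1 - j10.45 V.
Step 5 — Current: I = V / Z = 0.6278 + j1.072 A = 1.243∠59.7° A.
Step 6 — Complex power: S = V·I* = 0.1572 - j25.97 VA.
Step 7 — Real power: P = Re(S) = 0.1572 W.
Step 8 — Reactive power: Q = Im(S) = -25.97 VAR.
Step 9 — Apparent power: |S| = 25.97 VA.
Step 10 — Power factor: PF = P/|S| = 0.006054 (leading).

(a) P = 0.1572 W  (b) Q = -25.97 VAR  (c) S = 25.97 VA  (d) PF = 0.006054 (leading)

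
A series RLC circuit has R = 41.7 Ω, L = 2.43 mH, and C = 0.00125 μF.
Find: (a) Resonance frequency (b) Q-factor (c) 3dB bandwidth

Step 1 — Resonance condition Im(Z)=0 gives ω₀ = 1/√(LC).
Step 2 — ω₀ = 1/√(0.00243·1.25e-09) = 5.738e+05 rad/s.
Step 3 — f₀ = ω₀/(2π) = 9.132e+04 Hz.
Step 4 — Series Q: Q = ω₀L/R = 5.738e+05·0.00243/41.7 = 33.44.
Step 5 — 3dB bandwidth: Δω = ω₀/Q = 1.716e+04 rad/s; BW = Δω/(2π) = 2731 Hz.

(a) f₀ = 9.132e+04 Hz  (b) Q = 33.44  (c) BW = 2731 Hz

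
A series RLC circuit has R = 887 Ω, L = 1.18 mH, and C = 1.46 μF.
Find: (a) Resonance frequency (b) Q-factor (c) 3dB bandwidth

Step 1 — Resonance condition Im(Z)=0 gives ω₀ = 1/√(LC).
Step 2 — ω₀ = 1/√(0.00118·1.46e-06) = 2.409e+04 rad/s.
Step 3 — f₀ = ω₀/(2π) = 3834 Hz.
Step 4 — Series Q: Q = ω₀L/R = 2.409e+04·0.00118/887 = 0.03205.
Step 5 — 3dB bandwidth: Δω = ω₀/Q = 7.517e+05 rad/s; BW = Δω/(2π) = 1.196e+05 Hz.

(a) f₀ = 3834 Hz  (b) Q = 0.03205  (c) BW = 1.196e+05 Hz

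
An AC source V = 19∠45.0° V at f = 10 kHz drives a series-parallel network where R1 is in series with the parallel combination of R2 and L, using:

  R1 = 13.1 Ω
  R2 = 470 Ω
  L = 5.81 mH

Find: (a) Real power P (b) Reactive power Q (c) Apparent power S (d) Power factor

Step 1 — Angular frequency: ω = 2π·f = 2π·1e+04 = 6.283e+04 rad/s.
Step 2 — Component impedances:
  R1: Z = R = 13.1 Ω
  R2: Z = R = 470 Ω
  L: Z = jωL = j·6.283e+04·0.00581 = 0 + j365.1 Ω
Step 3 — Parallel branch: R2 || L = 1/(1/R2 + 1/L) = 176.9 + j227.7 Ω.
Step 4 — Series with R1: Z_total = R1 + (R2 || L) = 190 + j227.7 Ω = 296.5∠50.2° Ω.
Step 5 — Source phasor: V = 19∠45.0° V = 13.44 + j13.44 V.
Step 6 — Current: I = V / Z = 0.06382 - j0.005767 A = 0.06408∠-5.2° A.
Step 7 — Complex power: S = V·I* = 0.7799 + j0.9349 VA.
Step 8 — Real power: P = Re(S) = 0.7799 W.
Step 9 — Reactive power: Q = Im(S) = 0.9349 VAR.
Step 10 — Apparent power: |S| = 1.217 VA.
Step 11 — Power factor: PF = P/|S| = 0.6406 (lagging).

(a) P = 0.7799 W  (b) Q = 0.9349 VAR  (c) S = 1.217 VA  (d) PF = 0.6406 (lagging)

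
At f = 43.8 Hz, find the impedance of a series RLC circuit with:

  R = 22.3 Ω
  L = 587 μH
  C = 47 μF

Step 1 — Angular frequency: ω = 2π·f = 2π·43.8 = 275.2 rad/s.
Step 2 — Component impedances:
  R: Z = R = 22.3 Ω
  L: Z = jωL = j·275.2·0.000587 = 0 + j0.1615 Ω
  C: Z = 1/(jωC) = -j/(ω·C) = 0 - j77.31 Ω
Step 3 — Series combination: Z_total = R + L + C = 22.3 - j77.15 Ω = 80.31∠-73.9° Ω.

Z = 22.3 - j77.15 Ω = 80.31∠-73.9° Ω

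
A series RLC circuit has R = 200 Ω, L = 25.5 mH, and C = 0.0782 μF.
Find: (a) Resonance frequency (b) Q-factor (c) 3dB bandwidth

Step 1 — Resonance condition Im(Z)=0 gives ω₀ = 1/√(LC).
Step 2 — ω₀ = 1/√(0.0255·7.82e-08) = 2.239e+04 rad/s.
Step 3 — f₀ = ω₀/(2π) = 3564 Hz.
Step 4 — Series Q: Q = ω₀L/R = 2.239e+04·0.0255/200 = 2.855.
Step 5 — 3dB bandwidth: Δω = ω₀/Q = 7843 rad/s; BW = Δω/(2π) = 1248 Hz.

(a) f₀ = 3564 Hz  (b) Q = 2.855  (c) BW = 1248 Hz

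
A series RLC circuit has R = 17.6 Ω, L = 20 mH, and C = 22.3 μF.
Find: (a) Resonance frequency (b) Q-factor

Step 1 — Resonance condition Im(Z)=0 gives ω₀ = 1/√(LC).
Step 2 — ω₀ = 1/√(0.02·2.23e-05) = 1497 rad/s.
Step 3 — f₀ = ω₀/(2π) = 238.3 Hz.
Step 4 — Series Q: Q = ω₀L/R = 1497·0.02/17.6 = 1.702.

(a) f₀ = 238.3 Hz  (b) Q = 1.702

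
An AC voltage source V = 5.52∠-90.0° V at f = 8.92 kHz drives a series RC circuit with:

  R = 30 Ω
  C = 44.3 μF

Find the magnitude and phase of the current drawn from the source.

Step 1 — Angular frequency: ω = 2π·f = 2π·8920 = 5.605e+04 rad/s.
Step 2 — Component impedances:
  R: Z = R = 30 Ω
  C: Z = 1/(jωC) = -j/(ω·C) = 0 - j0.4028 Ω
Step 3 — Series combination: Z_total = R + C = 30 - j0.4028 Ω = 30∠-0.8° Ω.
Step 4 — Source phasor: V = 5.52∠-90.0° V = 0 - j5.52 V.
Step 5 — Ohm's law: I = V / Z_total = (0 - j5.52) / (30 - j0.4028) = 0.00247 - j0.184 A.
Step 6 — Convert to polar: |I| = 0.184 A, ∠I = -89.2°.

I = 0.184∠-89.2° A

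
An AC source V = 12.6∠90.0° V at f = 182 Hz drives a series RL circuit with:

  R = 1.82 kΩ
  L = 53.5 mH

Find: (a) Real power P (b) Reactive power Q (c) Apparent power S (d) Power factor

Step 1 — Angular frequency: ω = 2π·f = 2π·182 = 1144 rad/s.
Step 2 — Component impedances:
  R: Z = R = 1820 Ω
  L: Z = jωL = j·1144·0.0535 = 0 + j61.18 Ω
Step 3 — Series combination: Z_total = R + L = 1820 + j61.18 Ω = 1821∠1.9° Ω.
Step 4 — Source phasor: V = 12.6∠90.0° V = 0 + j12.6 V.
Step 5 — Current: I = V / Z = 0.0002325 + j0.006915 A = 0.006919∠88.1° A.
Step 6 — Complex power: S = V·I* = 0.08713 + j0.002929 VA.
Step 7 — Real power: P = Re(S) = 0.08713 W.
Step 8 — Reactive power: Q = Im(S) = 0.002929 VAR.
Step 9 — Apparent power: |S| = 0.08718 VA.
Step 10 — Power factor: PF = P/|S| = 0.9994 (lagging).

(a) P = 0.08713 W  (b) Q = 0.002929 VAR  (c) S = 0.08718 VA  (d) PF = 0.9994 (lagging)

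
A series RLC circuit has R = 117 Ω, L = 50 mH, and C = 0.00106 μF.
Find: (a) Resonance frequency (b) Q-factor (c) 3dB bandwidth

Step 1 — Resonance: ω₀ = 1/√(LC) = 1/√(0.05·1.06e-09) = 1.374e+05 rad/s.
Step 2 — f₀ = ω₀/(2π) = 2.186e+04 Hz.
Step 3 — Series Q: Q = ω₀L/R = 1.374e+05·0.05/117 = 58.7.
Step 4 — Bandwidth: Δω = ω₀/Q = 2340 rad/s; BW = Δω/(2π) = 372.4 Hz.

(a) f₀ = 2.186e+04 Hz  (b) Q = 58.7  (c) BW = 372.4 Hz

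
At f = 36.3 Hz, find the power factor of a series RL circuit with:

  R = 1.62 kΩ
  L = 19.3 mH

Step 1 — Angular frequency: ω = 2π·f = 2π·36.3 = 228.1 rad/s.
Step 2 — Component impedances:
  R: Z = R = 1620 Ω
  L: Z = jωL = j·228.1·0.0193 = 0 + j4.402 Ω
Step 3 — Series combination: Z_total = R + L = 1620 + j4.402 Ω = 1620∠0.2° Ω.
Step 4 — Power factor: PF = cos(φ) = Re(Z)/|Z| = 1620/1620 = 1.
Step 5 — Type: Im(Z) = 4.402 ⇒ lagging (phase φ = 0.2°).

PF = 1 (lagging, φ = 0.2°)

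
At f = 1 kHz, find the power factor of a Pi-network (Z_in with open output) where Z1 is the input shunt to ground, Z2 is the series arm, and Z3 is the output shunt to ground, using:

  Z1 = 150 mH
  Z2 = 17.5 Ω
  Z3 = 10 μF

Step 1 — Angular frequency: ω = 2π·f = 2π·1000 = 6283 rad/s.
Step 2 — Component impedances:
  Z1: Z = jωL = j·6283·0.15 = 0 + j942.5 Ω
  Z2: Z = R = 17.5 Ω
  Z3: Z = 1/(jωC) = -j/(ω·C) = 0 - j15.92 Ω
Step 3 — With open output, the series arm Z2 and the output shunt Z3 appear in series to ground: Z2 + Z3 = 17.5 - j15.92 Ω.
Step 4 — Parallel with input shunt Z1: Z_in = Z1 || (Z2 + Z3) = 18.1 - j15.85 Ω = 24.06∠-41.2° Ω.
Step 5 — Power factor: PF = cos(φ) = Re(Z)/|Z| = 18.1/24.057 = 0.7524.
Step 6 — Type: Im(Z) = -15.85 ⇒ leading (phase φ = -41.2°).

PF = 0.7524 (leading, φ = -41.2°)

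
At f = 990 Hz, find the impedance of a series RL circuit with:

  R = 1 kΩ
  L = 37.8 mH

Step 1 — Angular frequency: ω = 2π·f = 2π·990 = 6220 rad/s.
Step 2 — Component impedances:
  R: Z = R = 1000 Ω
  L: Z = jωL = j·6220·0.0378 = 0 + j235.1 Ω
Step 3 — Series combination: Z_total = R + L = 1000 + j235.1 Ω = 1027∠13.2° Ω.

Z = 1000 + j235.1 Ω = 1027∠13.2° Ω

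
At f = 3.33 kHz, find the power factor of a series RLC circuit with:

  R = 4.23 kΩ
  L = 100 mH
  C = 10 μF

Step 1 — Angular frequency: ω = 2π·f = 2π·3330 = 2.092e+04 rad/s.
Step 2 — Component impedances:
  R: Z = R = 4230 Ω
  L: Z = jωL = j·2.092e+04·0.1 = 0 + j2092 Ω
  C: Z = 1/(jωC) = -j/(ω·C) = 0 - j4.779 Ω
Step 3 — Series combination: Z_total = R + L + C = 4230 + j2088 Ω = 4717∠26.3° Ω.
Step 4 — Power factor: PF = cos(φ) = Re(Z)/|Z| = 4230/4717.1 = 0.8967.
Step 5 — Type: Im(Z) = 2088 ⇒ lagging (phase φ = 26.3°).

PF = 0.8967 (lagging, φ = 26.3°)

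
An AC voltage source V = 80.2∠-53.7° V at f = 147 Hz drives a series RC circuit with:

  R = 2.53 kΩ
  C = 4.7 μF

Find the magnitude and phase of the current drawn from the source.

Step 1 — Angular frequency: ω = 2π·f = 2π·147 = 923.6 rad/s.
Step 2 — Component impedances:
  R: Z = R = 2530 Ω
  C: Z = 1/(jωC) = -j/(ω·C) = 0 - j230.4 Ω
Step 3 — Series combination: Z_total = R + C = 2530 - j230.4 Ω = 2540∠-5.2° Ω.
Step 4 — Source phasor: V = 80.2∠-53.7° V = 47.48 - j64.64 V.
Step 5 — Ohm's law: I = V / Z_total = (47.48 - j64.64) / (2530 - j230.4) = 0.02092 - j0.02364 A.
Step 6 — Convert to polar: |I| = 0.03157 A, ∠I = -48.5°.

I = 0.03157∠-48.5° A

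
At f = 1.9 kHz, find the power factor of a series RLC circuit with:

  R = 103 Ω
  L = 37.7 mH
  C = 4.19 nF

Step 1 — Angular frequency: ω = 2π·f = 2π·1900 = 1.194e+04 rad/s.
Step 2 — Component impedances:
  R: Z = R = 103 Ω
  L: Z = jωL = j·1.194e+04·0.0377 = 0 + j450.1 Ω
  C: Z = 1/(jωC) = -j/(ω·C) = 0 - j1.999e+04 Ω
Step 3 — Series combination: Z_total = R + L + C = 103 - j1.954e+04 Ω = 1.954e+04∠-89.7° Ω.
Step 4 — Power factor: PF = cos(φ) = Re(Z)/|Z| = 103/1.954e+04 = 0.005271.
Step 5 — Type: Im(Z) = -1.954e+04 ⇒ leading (phase φ = -89.7°).

PF = 0.005271 (leading, φ = -89.7°)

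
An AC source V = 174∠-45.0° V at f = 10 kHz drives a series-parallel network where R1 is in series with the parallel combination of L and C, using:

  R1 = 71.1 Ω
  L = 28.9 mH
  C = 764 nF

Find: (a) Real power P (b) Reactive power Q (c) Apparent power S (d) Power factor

Step 1 — Angular frequency: ω = 2π·f = 2π·1e+04 = 6.283e+04 rad/s.
Step 2 — Component impedances:
  R1: Z = R = 71.1 Ω
  L: Z = jωL = j·6.283e+04·0.0289 = 0 + j1816 Ω
  C: Z = 1/(jωC) = -j/(ω·C) = 0 - j20.83 Ω
Step 3 — Parallel branch: L || C = 1/(1/L + 1/C) = 0 - j21.07 Ω.
Step 4 — Series with R1: Z_total = R1 + (L || C) = 71.1 - j21.07 Ω = 74.16∠-16.5° Ω.
Step 5 — Source phasor: V = 174∠-45.0° V = 123 - j123 V.
Step 6 — Current: I = V / Z = 2.062 - j1.119 A = 2.346∠-28.5° A.
Step 7 — Complex power: S = V·I* = 391.4 - j116 VA.
Step 8 — Real power: P = Re(S) = 391.4 W.
Step 9 — Reactive power: Q = Im(S) = -116 VAR.
Step 10 — Apparent power: |S| = 408.3 VA.
Step 11 — Power factor: PF = P/|S| = 0.9588 (leading).

(a) P = 391.4 W  (b) Q = -116 VAR  (c) S = 408.3 VA  (d) PF = 0.9588 (leading)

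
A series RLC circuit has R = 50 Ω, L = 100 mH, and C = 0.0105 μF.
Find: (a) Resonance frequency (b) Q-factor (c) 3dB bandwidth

Step 1 — Resonance: ω₀ = 1/√(LC) = 1/√(0.1·1.05e-08) = 3.086e+04 rad/s.
Step 2 — f₀ = ω₀/(2π) = 4912 Hz.
Step 3 — Series Q: Q = ω₀L/R = 3.086e+04·0.1/50 = 61.72.
Step 4 — Bandwidth: Δω = ω₀/Q = 500 rad/s; BW = Δω/(2π) = 79.58 Hz.

(a) f₀ = 4912 Hz  (b) Q = 61.72  (c) BW = 79.58 Hz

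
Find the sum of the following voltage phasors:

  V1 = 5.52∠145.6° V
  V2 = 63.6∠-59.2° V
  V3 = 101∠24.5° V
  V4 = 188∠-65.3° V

Step 1 — Convert each phasor to rectangular form:
  V1 = 5.52·(cos(145.6°) + j·sin(145.6°)) = -4.555 + j3.119 V
  V2 = 63.6·(cos(-59.2°) + j·sin(-59.2°)) = 32.57 - j54.63 V
  V3 = 101·(cos(24.5°) + j·sin(24.5°)) = 91.91 + j41.88 V
  V4 = 188·(cos(-65.3°) + j·sin(-65.3°)) = 78.56 - j170.8 V
Step 2 — Sum components: V_total = 198.5 - j180.4 V.
Step 3 — Convert to polar: |V_total| = 268.2 V, ∠V_total = -42.3°.

V_total = 268.2∠-42.3° V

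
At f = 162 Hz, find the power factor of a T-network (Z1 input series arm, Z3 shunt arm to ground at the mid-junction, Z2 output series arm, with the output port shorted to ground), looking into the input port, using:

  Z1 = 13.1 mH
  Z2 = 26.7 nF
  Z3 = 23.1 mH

Step 1 — Angular frequency: ω = 2π·f = 2π·162 = 1018 rad/s.
Step 2 — Component impedances:
  Z1: Z = jωL = j·1018·0.0131 = 0 + j13.33 Ω
  Z2: Z = 1/(jωC) = -j/(ω·C) = 0 - j3.68e+04 Ω
  Z3: Z = jωL = j·1018·0.0231 = 0 + j23.51 Ω
Step 3 — With the output port shorted to ground, the output series arm Z2 runs from the junction to ground; the shunt arm Z3 also runs from the junction to ground. They appear in parallel: Z3 || Z2 = 0 + j23.53 Ω.
Step 4 — Series with input arm Z1: Z_in = Z1 + (Z3 || Z2) = 0 + j36.86 Ω = 36.86∠90.0° Ω.
Step 5 — Power factor: PF = cos(φ) = Re(Z)/|Z| = 0/36.86 = 0.
Step 6 — Type: Im(Z) = 36.86 ⇒ lagging (phase φ = 90.0°).

PF = 0 (lagging, φ = 90.0°)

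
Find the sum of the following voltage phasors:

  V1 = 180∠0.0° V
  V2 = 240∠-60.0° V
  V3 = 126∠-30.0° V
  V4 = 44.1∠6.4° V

Step 1 — Convert each phasor to rectangular form:
  V1 = 180·(cos(0.0°) + j·sin(0.0°)) = 180 V
  V2 = 240·(cos(-60.0°) + j·sin(-60.0°)) = 120 - j207.8 V
  V3 = 126·(cos(-30.0°) + j·sin(-30.0°)) = 109.1 - j63 V
  V4 = 44.1·(cos(6.4°) + j·sin(6.4°)) = 43.83 + j4.916 V
Step 2 — Sum components: V_total = 452.9 - j265.9 V.
Step 3 — Convert to polar: |V_total| = 525.2 V, ∠V_total = -30.4°.

V_total = 525.2∠-30.4° V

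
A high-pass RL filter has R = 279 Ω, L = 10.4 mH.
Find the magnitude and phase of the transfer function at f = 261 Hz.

Step 1 — Angular frequency: ω = 2π·261 = 1640 rad/s.
Step 2 — Transfer function: H(jω) = jωL/(R + jωL).
Step 3 — Numerator jωL = j·17.06; denominator R + jωL = 279 + j17.06.
Step 4 — H = 0.003723 + j0.0609.
Step 5 — Magnitude: |H| = 0.06102 (-24.3 dB); phase: φ = 86.5°.

|H| = 0.06102 (-24.3 dB), φ = 86.5°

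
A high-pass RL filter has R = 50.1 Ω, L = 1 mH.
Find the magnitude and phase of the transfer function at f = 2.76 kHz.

Step 1 — Angular frequency: ω = 2π·2760 = 1.734e+04 rad/s.
Step 2 — Transfer function: H(jω) = jωL/(R + jωL).
Step 3 — Numerator jωL = j·17.34; denominator R + jωL = 50.1 + j17.34.
Step 4 — H = 0.107 + j0.3091.
Step 5 — Magnitude: |H| = 0.3271 (-9.7 dB); phase: φ = 70.9°.

|H| = 0.3271 (-9.7 dB), φ = 70.9°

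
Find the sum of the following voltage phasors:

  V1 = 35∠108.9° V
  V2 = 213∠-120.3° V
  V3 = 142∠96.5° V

Step 1 — Convert each phasor to rectangular form:
  V1 = 35·(cos(108.9°) + j·sin(108.9°)) = -11.34 + j33.11 V
  V2 = 213·(cos(-120.3°) + j·sin(-120.3°)) = -107.5 - j183.9 V
  V3 = 142·(cos(96.5°) + j·sin(96.5°)) = -16.07 + j141.1 V
Step 2 — Sum components: V_total = -134.9 - j9.703 V.
Step 3 — Convert to polar: |V_total| = 135.2 V, ∠V_total = -175.9°.

V_total = 135.2∠-175.9° V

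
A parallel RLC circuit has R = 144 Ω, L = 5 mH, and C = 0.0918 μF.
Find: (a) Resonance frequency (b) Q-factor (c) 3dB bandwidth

Step 1 — Resonance: ω₀ = 1/√(LC) = 1/√(0.005·9.18e-08) = 4.668e+04 rad/s.
Step 2 — f₀ = ω₀/(2π) = 7429 Hz.
Step 3 — Parallel Q: Q = R/(ω₀L) = 144/(4.668e+04·0.005) = 0.617.
Step 4 — Bandwidth: Δω = ω₀/Q = 7.565e+04 rad/s; BW = Δω/(2π) = 1.204e+04 Hz.

(a) f₀ = 7429 Hz  (b) Q = 0.617  (c) BW = 1.204e+04 Hz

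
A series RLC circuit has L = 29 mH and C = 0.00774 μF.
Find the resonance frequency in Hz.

Step 1 — Resonance condition Im(Z)=0 gives ω₀ = 1/√(LC).
Step 2 — ω₀ = 1/√(0.029·7.74e-09) = 6.675e+04 rad/s.
Step 3 — f₀ = ω₀/(2π) = 1.062e+04 Hz.

f₀ = 1.062e+04 Hz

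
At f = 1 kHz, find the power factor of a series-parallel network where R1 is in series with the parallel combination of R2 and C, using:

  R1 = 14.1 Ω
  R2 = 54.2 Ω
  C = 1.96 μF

Step 1 — Angular frequency: ω = 2π·f = 2π·1000 = 6283 rad/s.
Step 2 — Component impedances:
  R1: Z = R = 14.1 Ω
  R2: Z = R = 54.2 Ω
  C: Z = 1/(jωC) = -j/(ω·C) = 0 - j81.2 Ω
Step 3 — Parallel branch: R2 || C = 1/(1/R2 + 1/C) = 37.5 - j25.03 Ω.
Step 4 — Series with R1: Z_total = R1 + (R2 || C) = 51.6 - j25.03 Ω = 57.34∠-25.9° Ω.
Step 5 — Power factor: PF = cos(φ) = Re(Z)/|Z| = 51.595/57.345 = 0.8997.
Step 6 — Type: Im(Z) = -25.03 ⇒ leading (phase φ = -25.9°).

PF = 0.8997 (leading, φ = -25.9°)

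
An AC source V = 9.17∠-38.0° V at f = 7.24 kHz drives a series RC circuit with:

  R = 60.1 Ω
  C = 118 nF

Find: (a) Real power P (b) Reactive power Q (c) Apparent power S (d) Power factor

Step 1 — Angular frequency: ω = 2π·f = 2π·7240 = 4.549e+04 rad/s.
Step 2 — Component impedances:
  R: Z = R = 60.1 Ω
  C: Z = 1/(jωC) = -j/(ω·C) = 0 - j186.3 Ω
Step 3 — Series combination: Z_total = R + C = 60.1 - j186.3 Ω = 195.7∠-72.1° Ω.
Step 4 — Source phasor: V = 9.17∠-38.0° V = 7.226 - j5.646 V.
Step 5 — Current: I = V / Z = 0.03878 + j0.02628 A = 0.04685∠34.1° A.
Step 6 — Complex power: S = V·I* = 0.1319 - j0.4088 VA.
Step 7 — Real power: P = Re(S) = 0.1319 W.
Step 8 — Reactive power: Q = Im(S) = -0.4088 VAR.
Step 9 — Apparent power: |S| = 0.4296 VA.
Step 10 — Power factor: PF = P/|S| = 0.307 (leading).

(a) P = 0.1319 W  (b) Q = -0.4088 VAR  (c) S = 0.4296 VA  (d) PF = 0.307 (leading)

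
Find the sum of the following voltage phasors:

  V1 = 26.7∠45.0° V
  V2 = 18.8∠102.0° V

Step 1 — Convert each phasor to rectangular form:
  V1 = 26.7·(cos(45.0°) + j·sin(45.0°)) = 18.88 + j18.88 V
  V2 = 18.8·(cos(102.0°) + j·sin(102.0°)) = -3.909 + j18.39 V
Step 2 — Sum components: V_total = 14.97 + j37.27 V.
Step 3 — Convert to polar: |V_total| = 40.16 V, ∠V_total = 68.1°.

V_total = 40.16∠68.1° V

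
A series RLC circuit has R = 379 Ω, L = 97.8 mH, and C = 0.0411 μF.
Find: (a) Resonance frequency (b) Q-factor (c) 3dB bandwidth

Step 1 — Resonance condition Im(Z)=0 gives ω₀ = 1/√(LC).
Step 2 — ω₀ = 1/√(0.0978·4.11e-08) = 1.577e+04 rad/s.
Step 3 — f₀ = ω₀/(2π) = 2510 Hz.
Step 4 — Series Q: Q = ω₀L/R = 1.577e+04·0.0978/379 = 4.07.
Step 5 — 3dB bandwidth: Δω = ω₀/Q = 3875 rad/s; BW = Δω/(2π) = 616.8 Hz.

(a) f₀ = 2510 Hz  (b) Q = 4.07  (c) BW = 616.8 Hz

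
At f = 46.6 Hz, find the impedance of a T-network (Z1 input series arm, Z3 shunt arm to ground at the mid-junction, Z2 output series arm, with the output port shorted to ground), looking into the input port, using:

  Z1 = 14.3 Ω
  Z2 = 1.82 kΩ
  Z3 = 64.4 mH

Step 1 — Angular frequency: ω = 2π·f = 2π·46.6 = 292.8 rad/s.
Step 2 — Component impedances:
  Z1: Z = R = 14.3 Ω
  Z2: Z = R = 1820 Ω
  Z3: Z = jωL = j·292.8·0.0644 = 0 + j18.86 Ω
Step 3 — With the output port shorted to ground, the output series arm Z2 runs from the junction to ground; the shunt arm Z3 also runs from the junction to ground. They appear in parallel: Z3 || Z2 = 0.1953 + j18.85 Ω.
Step 4 — Series with input arm Z1: Z_in = Z1 + (Z3 || Z2) = 14.5 + j18.85 Ω = 23.78∠52.4° Ω.

Z = 14.5 + j18.85 Ω = 23.78∠52.4° Ω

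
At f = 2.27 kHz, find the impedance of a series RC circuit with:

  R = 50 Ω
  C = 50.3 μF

Step 1 — Angular frequency: ω = 2π·f = 2π·2270 = 1.426e+04 rad/s.
Step 2 — Component impedances:
  R: Z = R = 50 Ω
  C: Z = 1/(jωC) = -j/(ω·C) = 0 - j1.394 Ω
Step 3 — Series combination: Z_total = R + C = 50 - j1.394 Ω = 50.02∠-1.6° Ω.

Z = 50 - j1.394 Ω = 50.02∠-1.6° Ω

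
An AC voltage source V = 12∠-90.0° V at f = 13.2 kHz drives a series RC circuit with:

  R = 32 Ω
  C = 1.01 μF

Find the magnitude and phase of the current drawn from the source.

Step 1 — Angular frequency: ω = 2π·f = 2π·1.32e+04 = 8.294e+04 rad/s.
Step 2 — Component impedances:
  R: Z = R = 32 Ω
  C: Z = 1/(jωC) = -j/(ω·C) = 0 - j11.94 Ω
Step 3 — Series combination: Z_total = R + C = 32 - j11.94 Ω = 34.15∠-20.5° Ω.
Step 4 — Source phasor: V = 12∠-90.0° V = 0 - j12 V.
Step 5 — Ohm's law: I = V / Z_total = (0 - j12) / (32 - j11.94) = 0.1228 - j0.3292 A.
Step 6 — Convert to polar: |I| = 0.3513 A, ∠I = -69.5°.

I = 0.3513∠-69.5° A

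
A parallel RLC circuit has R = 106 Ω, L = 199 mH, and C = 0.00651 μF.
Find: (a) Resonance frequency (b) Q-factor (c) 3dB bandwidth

Step 1 — Resonance: ω₀ = 1/√(LC) = 1/√(0.199·6.51e-09) = 2.778e+04 rad/s.
Step 2 — f₀ = ω₀/(2π) = 4422 Hz.
Step 3 — Parallel Q: Q = R/(ω₀L) = 106/(2.778e+04·0.199) = 0.01917.
Step 4 — Bandwidth: Δω = ω₀/Q = 1.449e+06 rad/s; BW = Δω/(2π) = 2.306e+05 Hz.

(a) f₀ = 4422 Hz  (b) Q = 0.01917  (c) BW = 2.306e+05 Hz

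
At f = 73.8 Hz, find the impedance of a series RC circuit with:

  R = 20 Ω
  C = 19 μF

Step 1 — Angular frequency: ω = 2π·f = 2π·73.8 = 463.7 rad/s.
Step 2 — Component impedances:
  R: Z = R = 20 Ω
  C: Z = 1/(jωC) = -j/(ω·C) = 0 - j113.5 Ω
Step 3 — Series combination: Z_total = R + C = 20 - j113.5 Ω = 115.3∠-80.0° Ω.

Z = 20 - j113.5 Ω = 115.3∠-80.0° Ω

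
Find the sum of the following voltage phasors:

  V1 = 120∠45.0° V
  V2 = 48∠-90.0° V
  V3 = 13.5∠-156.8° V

Step 1 — Convert each phasor to rectangular form:
  V1 = 120·(cos(45.0°) + j·sin(45.0°)) = 84.85 + j84.85 V
  V2 = 48·(cos(-90.0°) + j·sin(-90.0°)) = 0 - j48 V
  V3 = 13.5·(cos(-156.8°) + j·sin(-156.8°)) = -12.41 - j5.318 V
Step 2 — Sum components: V_total = 72.44 + j31.53 V.
Step 3 — Convert to polar: |V_total| = 79.01 V, ∠V_total = 23.5°.

V_total = 79.01∠23.5° V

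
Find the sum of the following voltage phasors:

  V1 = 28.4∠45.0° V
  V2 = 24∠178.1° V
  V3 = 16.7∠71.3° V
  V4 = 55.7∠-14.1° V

Step 1 — Convert each phasor to rectangular form:
  V1 = 28.4·(cos(45.0°) + j·sin(45.0°)) = 20.08 + j20.08 V
  V2 = 24·(cos(178.1°) + j·sin(178.1°)) = -23.99 + j0.7957 V
  V3 = 16.7·(cos(71.3°) + j·sin(71.3°)) = 5.354 + j15.82 V
  V4 = 55.7·(cos(-14.1°) + j·sin(-14.1°)) = 54.02 - j13.57 V
Step 2 — Sum components: V_total = 55.47 + j23.13 V.
Step 3 — Convert to polar: |V_total| = 60.1 V, ∠V_total = 22.6°.

V_total = 60.1∠22.6° V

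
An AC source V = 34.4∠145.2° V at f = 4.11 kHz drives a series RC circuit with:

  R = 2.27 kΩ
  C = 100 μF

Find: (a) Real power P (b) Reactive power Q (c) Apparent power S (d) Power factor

Step 1 — Angular frequency: ω = 2π·f = 2π·4110 = 2.582e+04 rad/s.
Step 2 — Component impedances:
  R: Z = R = 2270 Ω
  C: Z = 1/(jωC) = -j/(ω·C) = 0 - j0.3872 Ω
Step 3 — Series combination: Z_total = R + C = 2270 - j0.3872 Ω = 2270∠-0.0° Ω.
Step 4 — Source phasor: V = 34.4∠145.2° V = -28.25 + j19.63 V.
Step 5 — Current: I = V / Z = -0.01245 + j0.008647 A = 0.01515∠145.2° A.
Step 6 — Complex power: S = V·I* = 0.5213 - j8.893e-05 VA.
Step 7 — Real power: P = Re(S) = 0.5213 W.
Step 8 — Reactive power: Q = Im(S) = -8.893e-05 VAR.
Step 9 — Apparent power: |S| = 0.5213 VA.
Step 10 — Power factor: PF = P/|S| = 1 (leading).

(a) P = 0.5213 W  (b) Q = -8.893e-05 VAR  (c) S = 0.5213 VA  (d) PF = 1 (leading)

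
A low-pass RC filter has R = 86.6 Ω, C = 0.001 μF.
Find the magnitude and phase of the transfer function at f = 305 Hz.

Step 1 — Angular frequency: ω = 2π·305 = 1916 rad/s.
Step 2 — Transfer function: H(jω) = 1/(1 + jωRC).
Step 3 — Denominator: 1 + jωRC = 1 + j·1916·86.6·1e-09 = 1 + j0.000166.
Step 4 — H = 1 - j0.000166.
Step 5 — Magnitude: |H| = 1 (-0.0 dB); phase: φ = -0.0°.

|H| = 1 (-0.0 dB), φ = -0.0°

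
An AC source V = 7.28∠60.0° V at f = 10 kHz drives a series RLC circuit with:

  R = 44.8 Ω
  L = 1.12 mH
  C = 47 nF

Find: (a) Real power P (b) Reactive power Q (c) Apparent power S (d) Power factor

Step 1 — Angular frequency: ω = 2π·f = 2π·1e+04 = 6.283e+04 rad/s.
Step 2 — Component impedances:
  R: Z = R = 44.8 Ω
  L: Z = jωL = j·6.283e+04·0.00112 = 0 + j70.37 Ω
  C: Z = 1/(jωC) = -j/(ω·C) = 0 - j338.6 Ω
Step 3 — Series combination: Z_total = R + L + C = 44.8 - j268.3 Ω = 272∠-80.5° Ω.
Step 4 — Source phasor: V = 7.28∠60.0° V = 3.64 + j6.305 V.
Step 5 — Current: I = V / Z = -0.02066 + j0.01702 A = 0.02677∠140.5° A.
Step 6 — Complex power: S = V·I* = 0.0321 - j0.1922 VA.
Step 7 — Real power: P = Re(S) = 0.0321 W.
Step 8 — Reactive power: Q = Im(S) = -0.1922 VAR.
Step 9 — Apparent power: |S| = 0.1949 VA.
Step 10 — Power factor: PF = P/|S| = 0.1647 (leading).

(a) P = 0.0321 W  (b) Q = -0.1922 VAR  (c) S = 0.1949 VA  (d) PF = 0.1647 (leading)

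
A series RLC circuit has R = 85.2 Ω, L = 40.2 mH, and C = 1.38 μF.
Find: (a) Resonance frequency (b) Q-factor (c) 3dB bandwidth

Step 1 — Resonance: ω₀ = 1/√(LC) = 1/√(0.0402·1.38e-06) = 4246 rad/s.
Step 2 — f₀ = ω₀/(2π) = 675.7 Hz.
Step 3 — Series Q: Q = ω₀L/R = 4246·0.0402/85.2 = 2.003.
Step 4 — Bandwidth: Δω = ω₀/Q = 2119 rad/s; BW = Δω/(2π) = 337.3 Hz.

(a) f₀ = 675.7 Hz  (b) Q = 2.003  (c) BW = 337.3 Hz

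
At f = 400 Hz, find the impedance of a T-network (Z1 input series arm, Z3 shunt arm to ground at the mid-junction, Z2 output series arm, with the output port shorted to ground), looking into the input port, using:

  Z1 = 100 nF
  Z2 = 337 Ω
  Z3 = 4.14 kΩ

Step 1 — Angular frequency: ω = 2π·f = 2π·400 = 2513 rad/s.
Step 2 — Component impedances:
  Z1: Z = 1/(jωC) = -j/(ω·C) = 0 - j3979 Ω
  Z2: Z = R = 337 Ω
  Z3: Z = R = 4140 Ω
Step 3 — With the output port shorted to ground, the output series arm Z2 runs from the junction to ground; the shunt arm Z3 also runs from the junction to ground. They appear in parallel: Z3 || Z2 = 311.6 Ω.
Step 4 — Series with input arm Z1: Z_in = Z1 + (Z3 || Z2) = 311.6 - j3979 Ω = 3991∠-85.5° Ω.

Z = 311.6 - j3979 Ω = 3991∠-85.5° Ω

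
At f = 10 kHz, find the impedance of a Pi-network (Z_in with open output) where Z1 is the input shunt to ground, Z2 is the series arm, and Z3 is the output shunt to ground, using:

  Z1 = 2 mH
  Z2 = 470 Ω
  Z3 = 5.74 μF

Step 1 — Angular frequency: ω = 2π·f = 2π·1e+04 = 6.283e+04 rad/s.
Step 2 — Component impedances:
  Z1: Z = jωL = j·6.283e+04·0.002 = 0 + j125.7 Ω
  Z2: Z = R = 470 Ω
  Z3: Z = 1/(jωC) = -j/(ω·C) = 0 - j2.773 Ω
Step 3 — With open output, the series arm Z2 and the output shunt Z3 appear in series to ground: Z2 + Z3 = 470 - j2.773 Ω.
Step 4 — Parallel with input shunt Z1: Z_in = Z1 || (Z2 + Z3) = 31.45 + j117.4 Ω = 121.6∠75.0° Ω.

Z = 31.45 + j117.4 Ω = 121.6∠75.0° Ω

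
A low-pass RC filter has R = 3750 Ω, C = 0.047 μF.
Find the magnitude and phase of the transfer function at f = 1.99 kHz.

Step 1 — Angular frequency: ω = 2π·1990 = 1.25e+04 rad/s.
Step 2 — Transfer function: H(jω) = 1/(1 + jωRC).
Step 3 — Denominator: 1 + jωRC = 1 + j·1.25e+04·3750·4.7e-08 = 1 + j2.204.
Step 4 — H = 0.1708 - j0.3763.
Step 5 — Magnitude: |H| = 0.4132 (-7.7 dB); phase: φ = -65.6°.

|H| = 0.4132 (-7.7 dB), φ = -65.6°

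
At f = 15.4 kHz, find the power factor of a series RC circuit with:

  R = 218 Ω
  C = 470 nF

Step 1 — Angular frequency: ω = 2π·f = 2π·1.54e+04 = 9.676e+04 rad/s.
Step 2 — Component impedances:
  R: Z = R = 218 Ω
  C: Z = 1/(jωC) = -j/(ω·C) = 0 - j21.99 Ω
Step 3 — Series combination: Z_total = R + C = 218 - j21.99 Ω = 219.1∠-5.8° Ω.
Step 4 — Power factor: PF = cos(φ) = Re(Z)/|Z| = 218/219.1 = 0.995.
Step 5 — Type: Im(Z) = -21.99 ⇒ leading (phase φ = -5.8°).

PF = 0.995 (leading, φ = -5.8°)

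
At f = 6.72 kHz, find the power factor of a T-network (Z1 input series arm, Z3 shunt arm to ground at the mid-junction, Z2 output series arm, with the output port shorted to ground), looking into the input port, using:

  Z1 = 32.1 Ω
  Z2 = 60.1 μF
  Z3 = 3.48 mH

Step 1 — Angular frequency: ω = 2π·f = 2π·6720 = 4.222e+04 rad/s.
Step 2 — Component impedances:
  Z1: Z = R = 32.1 Ω
  Z2: Z = 1/(jωC) = -j/(ω·C) = 0 - j0.3941 Ω
  Z3: Z = jωL = j·4.222e+04·0.00348 = 0 + j146.9 Ω
Step 3 — With the output port shorted to ground, the output series arm Z2 runs from the junction to ground; the shunt arm Z3 also runs from the junction to ground. They appear in parallel: Z3 || Z2 = 0 - j0.3951 Ω.
Step 4 — Series with input arm Z1: Z_in = Z1 + (Z3 || Z2) = 32.1 - j0.3951 Ω = 32.1∠-0.7° Ω.
Step 5 — Power factor: PF = cos(φ) = Re(Z)/|Z| = 32.1/32.102 = 0.9999.
Step 6 — Type: Im(Z) = -0.3951 ⇒ leading (phase φ = -0.7°).

PF = 0.9999 (leading, φ = -0.7°)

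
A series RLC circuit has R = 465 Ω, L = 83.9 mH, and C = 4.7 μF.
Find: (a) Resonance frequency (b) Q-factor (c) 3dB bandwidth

Step 1 — Resonance condition Im(Z)=0 gives ω₀ = 1/√(LC).
Step 2 — ω₀ = 1/√(0.0839·4.7e-06) = 1592 rad/s.
Step 3 — f₀ = ω₀/(2π) = 253.4 Hz.
Step 4 — Series Q: Q = ω₀L/R = 1592·0.0839/465 = 0.2873.
Step 5 — 3dB bandwidth: Δω = ω₀/Q = 5542 rad/s; BW = Δω/(2π) = 882.1 Hz.

(a) f₀ = 253.4 Hz  (b) Q = 0.2873  (c) BW = 882.1 Hz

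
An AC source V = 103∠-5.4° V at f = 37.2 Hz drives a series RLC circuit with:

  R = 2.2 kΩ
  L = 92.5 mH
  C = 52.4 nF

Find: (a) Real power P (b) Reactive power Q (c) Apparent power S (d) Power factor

Step 1 — Angular frequency: ω = 2π·f = 2π·37.2 = 233.7 rad/s.
Step 2 — Component impedances:
  R: Z = R = 2200 Ω
  L: Z = jωL = j·233.7·0.0925 = 0 + j21.62 Ω
  C: Z = 1/(jωC) = -j/(ω·C) = 0 - j8.165e+04 Ω
Step 3 — Series combination: Z_total = R + L + C = 2200 - j8.163e+04 Ω = 8.166e+04∠-88.5° Ω.
Step 4 — Source phasor: V = 103∠-5.4° V = 102.5 - j9.693 V.
Step 5 — Current: I = V / Z = 0.0001525 + j0.001252 A = 0.001261∠83.1° A.
Step 6 — Complex power: S = V·I* = 0.0035 - j0.1299 VA.
Step 7 — Real power: P = Re(S) = 0.0035 W.
Step 8 — Reactive power: Q = Im(S) = -0.1299 VAR.
Step 9 — Apparent power: |S| = 0.1299 VA.
Step 10 — Power factor: PF = P/|S| = 0.02694 (leading).

(a) P = 0.0035 W  (b) Q = -0.1299 VAR  (c) S = 0.1299 VA  (d) PF = 0.02694 (leading)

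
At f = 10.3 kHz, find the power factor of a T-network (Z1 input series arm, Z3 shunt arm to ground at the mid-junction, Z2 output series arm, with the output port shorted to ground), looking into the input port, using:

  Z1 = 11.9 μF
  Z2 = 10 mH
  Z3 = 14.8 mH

Step 1 — Angular frequency: ω = 2π·f = 2π·1.03e+04 = 6.472e+04 rad/s.
Step 2 — Component impedances:
  Z1: Z = 1/(jωC) = -j/(ω·C) = 0 - j1.298 Ω
  Z2: Z = jωL = j·6.472e+04·0.01 = 0 + j647.2 Ω
  Z3: Z = jωL = j·6.472e+04·0.0148 = 0 + j957.8 Ω
Step 3 — With the output port shorted to ground, the output series arm Z2 runs from the junction to ground; the shunt arm Z3 also runs from the junction to ground. They appear in parallel: Z3 || Z2 = 0 + j386.2 Ω.
Step 4 — Series with input arm Z1: Z_in = Z1 + (Z3 || Z2) = 0 + j384.9 Ω = 384.9∠90.0° Ω.
Step 5 — Power factor: PF = cos(φ) = Re(Z)/|Z| = 0/384.9 = 0.
Step 6 — Type: Im(Z) = 384.9 ⇒ lagging (phase φ = 90.0°).

PF = 0 (lagging, φ = 90.0°)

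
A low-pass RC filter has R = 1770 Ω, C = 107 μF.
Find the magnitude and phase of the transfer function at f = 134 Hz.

Step 1 — Angular frequency: ω = 2π·134 = 841.9 rad/s.
Step 2 — Transfer function: H(jω) = 1/(1 + jωRC).
Step 3 — Denominator: 1 + jωRC = 1 + j·841.9·1770·0.000107 = 1 + j159.5.
Step 4 — H = 3.933e-05 - j0.006271.
Step 5 — Magnitude: |H| = 0.006271 (-44.1 dB); phase: φ = -89.6°.

|H| = 0.006271 (-44.1 dB), φ = -89.6°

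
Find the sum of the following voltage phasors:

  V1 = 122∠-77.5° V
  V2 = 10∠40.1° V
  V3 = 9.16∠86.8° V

Step 1 — Convert each phasor to rectangular form:
  V1 = 122·(cos(-77.5°) + j·sin(-77.5°)) = 26.41 - j119.1 V
  V2 = 10·(cos(40.1°) + j·sin(40.1°)) = 7.649 + j6.441 V
  V3 = 9.16·(cos(86.8°) + j·sin(86.8°)) = 0.5113 + j9.146 V
Step 2 — Sum components: V_total = 34.57 - j103.5 V.
Step 3 — Convert to polar: |V_total| = 109.1 V, ∠V_total = -71.5°.

V_total = 109.1∠-71.5° V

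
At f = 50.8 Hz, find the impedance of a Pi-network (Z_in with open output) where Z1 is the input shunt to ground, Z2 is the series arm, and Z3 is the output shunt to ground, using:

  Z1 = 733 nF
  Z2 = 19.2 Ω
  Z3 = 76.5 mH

Step 1 — Angular frequency: ω = 2π·f = 2π·50.8 = 319.2 rad/s.
Step 2 — Component impedances:
  Z1: Z = 1/(jωC) = -j/(ω·C) = 0 - j4274 Ω
  Z2: Z = R = 19.2 Ω
  Z3: Z = jωL = j·319.2·0.0765 = 0 + j24.42 Ω
Step 3 — With open output, the series arm Z2 and the output shunt Z3 appear in series to ground: Z2 + Z3 = 19.2 + j24.42 Ω.
Step 4 — Parallel with input shunt Z1: Z_in = Z1 || (Z2 + Z3) = 19.42 + j24.47 Ω = 31.24∠51.6° Ω.

Z = 19.42 + j24.47 Ω = 31.24∠51.6° Ω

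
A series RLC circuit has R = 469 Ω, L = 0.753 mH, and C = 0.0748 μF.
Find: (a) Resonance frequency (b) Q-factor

Step 1 — Resonance condition Im(Z)=0 gives ω₀ = 1/√(LC).
Step 2 — ω₀ = 1/√(0.000753·7.48e-08) = 1.332e+05 rad/s.
Step 3 — f₀ = ω₀/(2π) = 2.121e+04 Hz.
Step 4 — Series Q: Q = ω₀L/R = 1.332e+05·0.000753/469 = 0.2139.

(a) f₀ = 2.121e+04 Hz  (b) Q = 0.2139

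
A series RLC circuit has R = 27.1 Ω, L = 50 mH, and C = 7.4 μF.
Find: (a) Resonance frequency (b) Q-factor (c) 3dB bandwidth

Step 1 — Resonance: ω₀ = 1/√(LC) = 1/√(0.05·7.4e-06) = 1644 rad/s.
Step 2 — f₀ = ω₀/(2π) = 261.6 Hz.
Step 3 — Series Q: Q = ω₀L/R = 1644·0.05/27.1 = 3.033.
Step 4 — Bandwidth: Δω = ω₀/Q = 542 rad/s; BW = Δω/(2π) = 86.26 Hz.

(a) f₀ = 261.6 Hz  (b) Q = 3.033  (c) BW = 86.26 Hz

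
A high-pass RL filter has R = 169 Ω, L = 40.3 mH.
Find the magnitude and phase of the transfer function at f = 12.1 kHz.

Step 1 — Angular frequency: ω = 2π·1.21e+04 = 7.603e+04 rad/s.
Step 2 — Transfer function: H(jω) = jωL/(R + jωL).
Step 3 — Numerator jωL = j·3064; denominator R + jωL = 169 + j3064.
Step 4 — H = 0.997 + j0.05499.
Step 5 — Magnitude: |H| = 0.9985 (-0.0 dB); phase: φ = 3.2°.

|H| = 0.9985 (-0.0 dB), φ = 3.2°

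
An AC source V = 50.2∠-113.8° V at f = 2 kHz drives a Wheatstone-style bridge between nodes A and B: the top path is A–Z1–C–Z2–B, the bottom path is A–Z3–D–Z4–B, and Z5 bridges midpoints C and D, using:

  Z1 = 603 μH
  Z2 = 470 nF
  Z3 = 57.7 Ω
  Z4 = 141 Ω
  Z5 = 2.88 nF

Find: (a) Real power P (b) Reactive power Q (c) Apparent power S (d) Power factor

Step 1 — Angular frequency: ω = 2π·f = 2π·2000 = 1.257e+04 rad/s.
Step 2 — Component impedances:
  Z1: Z = jωL = j·1.257e+04·0.000603 = 0 + j7.578 Ω
  Z2: Z = 1/(jωC) = -j/(ω·C) = 0 - j169.3 Ω
  Z3: Z = R = 57.7 Ω
  Z4: Z = R = 141 Ω
  Z5: Z = 1/(jωC) = -j/(ω·C) = 0 - j2.763e+04 Ω
Step 3 — Bridge requires nodal analysis (the Z5 bridge couples midpoints C and D, so the two paths cannot be reduced to a simple series/parallel combination). Setting node B to ground and injecting 1 A at node A, the 3-node admittance system at A, C, D solves to V_A = Z_AB = 79.12 - j97.27 Ω = 125.4∠-50.9° Ω.
Step 4 — Source phasor: V = 50.2∠-113.8° V = -20.26 - j45.93 V.
Step 5 — Current: I = V / Z = 0.1822 - j0.3565 A = 0.4004∠-62.9° A.
Step 6 — Complex power: S = V·I* = 12.68 - j15.59 VA.
Step 7 — Real power: P = Re(S) = 12.68 W.
Step 8 — Reactive power: Q = Im(S) = -15.59 VAR.
Step 9 — Apparent power: |S| = 20.1 VA.
Step 10 — Power factor: PF = P/|S| = 0.631 (leading).

(a) P = 12.68 W  (b) Q = -15.59 VAR  (c) S = 20.1 VA  (d) PF = 0.631 (leading)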